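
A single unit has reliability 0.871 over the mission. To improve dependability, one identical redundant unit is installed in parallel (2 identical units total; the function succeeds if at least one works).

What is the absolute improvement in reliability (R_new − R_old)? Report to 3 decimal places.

R_before = 0.871
R_after = 1 − (1 − 0.871)^2 = 0.983
ΔR = 0.983 − 0.871 = 0.112

0.112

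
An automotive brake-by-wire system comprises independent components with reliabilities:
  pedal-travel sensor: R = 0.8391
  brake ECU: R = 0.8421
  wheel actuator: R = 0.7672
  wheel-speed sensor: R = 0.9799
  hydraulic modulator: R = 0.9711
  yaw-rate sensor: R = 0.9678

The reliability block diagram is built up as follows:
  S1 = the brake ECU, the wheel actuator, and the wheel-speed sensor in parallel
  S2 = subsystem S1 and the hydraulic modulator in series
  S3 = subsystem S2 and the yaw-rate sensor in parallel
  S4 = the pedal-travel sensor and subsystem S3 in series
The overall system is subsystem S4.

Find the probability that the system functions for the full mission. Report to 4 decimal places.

Parallel (brake ECU, wheel actuator, and wheel-speed sensor): 1 − (1 − 0.842100)(1 − 0.767200)(1 − 0.979900) = 0.999261
Series ([0.999261] and hydraulic modulator): 0.999261 × 0.971100 = 0.970382
Parallel ([0.970382] and yaw-rate sensor): 1 − (1 − 0.970382)(1 − 0.967800) = 0.999046
Series (pedal-travel sensor and [0.999046]): 0.839100 × 0.999046 = 0.8383

0.8383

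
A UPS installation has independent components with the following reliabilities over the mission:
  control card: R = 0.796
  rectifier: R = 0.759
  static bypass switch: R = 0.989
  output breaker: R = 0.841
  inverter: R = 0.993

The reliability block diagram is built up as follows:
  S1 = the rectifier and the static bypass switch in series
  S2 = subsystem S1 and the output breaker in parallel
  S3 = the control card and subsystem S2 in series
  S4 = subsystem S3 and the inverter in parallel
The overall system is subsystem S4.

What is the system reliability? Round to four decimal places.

Series (rectifier and static bypass switch): 0.759000 × 0.989000 = 0.750651
Parallel ([0.750651] and output breaker): 1 − (1 − 0.750651)(1 − 0.841000) = 0.960354
Series (control card and [0.960354]): 0.796000 × 0.960354 = 0.764442
Parallel ([0.764442] and inverter): 1 − (1 − 0.764442)(1 − 0.993000) = 0.9984

0.9984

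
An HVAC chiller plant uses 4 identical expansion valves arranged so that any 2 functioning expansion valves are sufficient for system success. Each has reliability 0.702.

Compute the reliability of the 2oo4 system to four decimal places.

0.9178

R = Σ_{i=2}^{4} C(4,i) p^i (1−p)^{4−i} with p = 0.702
C(4,2)·0.702^2·0.298^2 = 0.262578
C(4,3)·0.702^3·0.298^1 = 0.412371
C(4,4)·0.702^4·0.298^0 = 0.242856
Sum = 0.9178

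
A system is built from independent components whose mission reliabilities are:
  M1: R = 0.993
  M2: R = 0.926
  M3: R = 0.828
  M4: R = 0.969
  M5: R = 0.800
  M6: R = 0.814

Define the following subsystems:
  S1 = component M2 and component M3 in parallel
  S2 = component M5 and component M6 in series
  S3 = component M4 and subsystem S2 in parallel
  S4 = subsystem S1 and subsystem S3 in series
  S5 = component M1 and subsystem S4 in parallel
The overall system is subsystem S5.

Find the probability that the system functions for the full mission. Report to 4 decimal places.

0.9998

Parallel (M2 and M3): 1 − (1 − 0.926000)(1 − 0.828000) = 0.987272
Series (M5 and M6): 0.800000 × 0.814000 = 0.651200
Parallel (M4 and [0.651200]): 1 − (1 − 0.969000)(1 − 0.651200) = 0.989187
Series ([0.987272] and [0.989187]): 0.987272 × 0.989187 = 0.976597
Parallel (M1 and [0.976597]): 1 − (1 − 0.993000)(1 − 0.976597) = 0.9998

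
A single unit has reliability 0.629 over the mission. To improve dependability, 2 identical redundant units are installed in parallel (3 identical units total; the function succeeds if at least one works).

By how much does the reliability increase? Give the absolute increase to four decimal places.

0.3199

R_before = 0.629
R_after = 1 − (1 − 0.629)^3 = 0.9489
ΔR = 0.9489 − 0.629 = 0.3199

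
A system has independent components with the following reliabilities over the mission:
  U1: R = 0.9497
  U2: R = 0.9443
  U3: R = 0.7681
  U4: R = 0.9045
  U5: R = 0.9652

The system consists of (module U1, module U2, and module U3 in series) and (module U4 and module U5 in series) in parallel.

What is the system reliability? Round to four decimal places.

0.9605

Series (U1, U2, and U3): 0.949700 × 0.944300 × 0.768100 = 0.688833
Series (U4 and U5): 0.904500 × 0.965200 = 0.873023
Parallel ([0.688833] and [0.873023]): 1 − (1 − 0.688833)(1 − 0.873023) = 0.9605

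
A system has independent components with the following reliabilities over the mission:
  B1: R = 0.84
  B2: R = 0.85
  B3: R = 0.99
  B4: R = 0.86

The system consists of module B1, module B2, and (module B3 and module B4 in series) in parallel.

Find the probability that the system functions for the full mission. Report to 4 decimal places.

0.9964

Series (B3 and B4): 0.990000 × 0.860000 = 0.851400
Parallel (B1, B2, and [0.851400]): 1 − (1 − 0.840000)(1 − 0.850000)(1 − 0.851400) = 0.9964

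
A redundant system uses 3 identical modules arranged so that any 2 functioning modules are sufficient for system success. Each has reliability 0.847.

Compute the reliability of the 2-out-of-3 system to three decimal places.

R = Σ_{i=2}^{3} C(3,i) p^i (1−p)^{3−i} with p = 0.847
C(3,2)·0.847^2·0.153^1 = 0.32929
C(3,3)·0.847^3·0.153^0 = 0.60765
Sum = 0.937

0.937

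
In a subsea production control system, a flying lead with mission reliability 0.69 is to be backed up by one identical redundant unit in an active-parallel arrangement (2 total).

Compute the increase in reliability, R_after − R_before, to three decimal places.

0.214

R_before = 0.69
R_after = 1 − (1 − 0.69)^2 = 0.904
ΔR = 0.904 − 0.69 = 0.214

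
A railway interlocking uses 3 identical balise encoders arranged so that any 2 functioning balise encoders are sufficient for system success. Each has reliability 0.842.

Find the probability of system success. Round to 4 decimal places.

R = Σ_{i=2}^{3} C(3,i) p^i (1−p)^{3−i} with p = 0.842
C(3,2)·0.842^2·0.158^1 = 0.336049
C(3,3)·0.842^3·0.158^0 = 0.596948
Sum = 0.9330

0.9330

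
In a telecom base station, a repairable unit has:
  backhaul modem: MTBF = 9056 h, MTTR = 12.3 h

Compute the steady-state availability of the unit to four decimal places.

A(backhaul modem) = MTBF/(MTBF+MTTR) = 9056/(9056+12.3) = 0.9986

0.9986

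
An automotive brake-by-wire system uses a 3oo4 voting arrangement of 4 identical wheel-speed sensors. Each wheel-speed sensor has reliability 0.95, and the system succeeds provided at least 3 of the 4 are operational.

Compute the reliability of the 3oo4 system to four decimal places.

R = Σ_{i=3}^{4} C(4,i) p^i (1−p)^{4−i} with p = 0.95
C(4,3)·0.95^3·0.05^1 = 0.171475
C(4,4)·0.95^4·0.05^0 = 0.814506
Sum = 0.9860

0.9860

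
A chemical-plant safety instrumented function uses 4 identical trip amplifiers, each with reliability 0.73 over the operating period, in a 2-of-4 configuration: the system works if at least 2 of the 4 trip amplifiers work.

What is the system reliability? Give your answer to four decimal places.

0.9372

R = Σ_{i=2}^{4} C(4,i) p^i (1−p)^{4−i} with p = 0.73
C(4,2)·0.73^2·0.27^2 = 0.233090
C(4,3)·0.73^3·0.27^1 = 0.420138
C(4,4)·0.73^4·0.27^0 = 0.283982
Sum = 0.9372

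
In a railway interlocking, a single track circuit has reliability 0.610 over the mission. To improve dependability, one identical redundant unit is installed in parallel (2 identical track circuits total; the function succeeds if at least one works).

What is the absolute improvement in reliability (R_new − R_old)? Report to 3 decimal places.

R_before = 0.610
R_after = 1 − (1 − 0.610)^2 = 0.848
ΔR = 0.848 − 0.610 = 0.238

0.238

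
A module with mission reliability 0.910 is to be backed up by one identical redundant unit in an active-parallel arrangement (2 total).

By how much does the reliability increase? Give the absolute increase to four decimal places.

R_before = 0.910
R_after = 1 − (1 − 0.910)^2 = 0.9919
ΔR = 0.9919 − 0.910 = 0.0819

0.0819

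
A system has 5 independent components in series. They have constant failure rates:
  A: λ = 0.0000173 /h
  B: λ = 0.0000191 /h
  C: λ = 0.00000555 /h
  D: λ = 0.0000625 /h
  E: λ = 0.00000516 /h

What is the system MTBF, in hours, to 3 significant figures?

Series of exponential components: λ_sys = Σ λ_i
λ_sys = 0.0000173 + 0.0000191 + 0.00000555 + 0.0000625 + 0.00000516 = 1.0961e-04 /h
MTBF = 1 / λ_sys = 9120 h

9120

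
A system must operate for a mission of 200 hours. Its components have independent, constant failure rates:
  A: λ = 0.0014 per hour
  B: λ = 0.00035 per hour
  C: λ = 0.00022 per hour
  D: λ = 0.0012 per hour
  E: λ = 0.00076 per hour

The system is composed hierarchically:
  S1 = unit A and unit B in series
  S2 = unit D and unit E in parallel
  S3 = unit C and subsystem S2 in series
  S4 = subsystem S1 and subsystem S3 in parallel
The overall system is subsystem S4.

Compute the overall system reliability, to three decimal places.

R(A) = exp(−0.0014 × 200) = 0.75578
R(B) = exp(−0.00035 × 200) = 0.93239
R(C) = exp(−0.00022 × 200) = 0.95695
R(D) = exp(−0.0012 × 200) = 0.78663
R(E) = exp(−0.00076 × 200) = 0.85899
Series (A and B): 0.75578 × 0.93239 = 0.70468
Parallel (D and E): 1 − (1 − 0.78663)(1 − 0.85899) = 0.96991
Series (C and [0.96991]): 0.95695 × 0.96991 = 0.92816
Parallel ([0.70468] and [0.92816]): 1 − (1 − 0.70468)(1 − 0.92816) = 0.979

0.979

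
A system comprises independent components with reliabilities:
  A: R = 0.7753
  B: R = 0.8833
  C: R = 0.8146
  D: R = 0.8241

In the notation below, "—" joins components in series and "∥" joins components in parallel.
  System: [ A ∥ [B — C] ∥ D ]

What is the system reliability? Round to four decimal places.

Series (B and C): 0.883300 × 0.814600 = 0.719536
Parallel (A, [0.719536], and D): 1 − (1 − 0.775300)(1 − 0.719536)(1 − 0.824100) = 0.9889

0.9889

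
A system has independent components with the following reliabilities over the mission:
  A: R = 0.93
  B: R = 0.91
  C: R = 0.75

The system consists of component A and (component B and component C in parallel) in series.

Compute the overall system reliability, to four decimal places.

Parallel (B and C): 1 − (1 − 0.910000)(1 − 0.750000) = 0.977500
Series (A and [0.977500]): 0.930000 × 0.977500 = 0.9091

0.9091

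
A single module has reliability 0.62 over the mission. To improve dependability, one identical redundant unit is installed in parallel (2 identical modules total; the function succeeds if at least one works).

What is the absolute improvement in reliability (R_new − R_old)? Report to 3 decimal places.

R_before = 0.62
R_after = 1 − (1 − 0.62)^2 = 0.856
ΔR = 0.856 − 0.62 = 0.236

0.236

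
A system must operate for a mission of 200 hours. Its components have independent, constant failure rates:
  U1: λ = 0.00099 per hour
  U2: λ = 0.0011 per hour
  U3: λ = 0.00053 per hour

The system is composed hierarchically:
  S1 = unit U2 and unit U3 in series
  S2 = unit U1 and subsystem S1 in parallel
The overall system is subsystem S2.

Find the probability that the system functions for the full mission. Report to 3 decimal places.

0.950

R(U1) = exp(−0.00099 × 200) = 0.82037
R(U2) = exp(−0.0011 × 200) = 0.80252
R(U3) = exp(−0.00053 × 200) = 0.89942
Series (U2 and U3): 0.80252 × 0.89942 = 0.72180
Parallel (U1 and [0.72180]): 1 − (1 − 0.82037)(1 − 0.72180) = 0.950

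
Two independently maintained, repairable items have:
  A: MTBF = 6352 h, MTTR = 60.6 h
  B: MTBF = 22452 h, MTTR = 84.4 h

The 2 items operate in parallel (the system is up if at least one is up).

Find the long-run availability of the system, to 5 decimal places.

A(A) = MTBF/(MTBF+MTTR) = 6352/(6352+60.6) = 0.990550
A(B) = MTBF/(MTBF+MTTR) = 22452/(22452+84.4) = 0.996255
Parallel availability: 1 − (1 − 0.990550)(1 − 0.996255) = 0.99996

0.99996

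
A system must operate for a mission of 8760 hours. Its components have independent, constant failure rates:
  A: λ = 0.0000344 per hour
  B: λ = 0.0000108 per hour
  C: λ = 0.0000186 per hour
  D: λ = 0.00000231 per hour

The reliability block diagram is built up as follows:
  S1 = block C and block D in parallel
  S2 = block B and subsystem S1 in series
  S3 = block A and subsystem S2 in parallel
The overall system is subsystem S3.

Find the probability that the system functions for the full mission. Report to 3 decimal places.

0.976

R(A) = exp(−0.0000344 × 8760) = 0.73982
R(B) = exp(−0.0000108 × 8760) = 0.90973
R(C) = exp(−0.0000186 × 8760) = 0.84965
R(D) = exp(−0.00000231 × 8760) = 0.97997
Parallel (C and D): 1 − (1 − 0.84965)(1 − 0.97997) = 0.99699
Series (B and [0.99699]): 0.90973 × 0.99699 = 0.90699
Parallel (A and [0.90699]): 1 − (1 − 0.73982)(1 − 0.90699) = 0.976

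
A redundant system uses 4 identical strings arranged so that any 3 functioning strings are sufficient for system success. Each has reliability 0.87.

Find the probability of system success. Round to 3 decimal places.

0.915

R = Σ_{i=3}^{4} C(4,i) p^i (1−p)^{4−i} with p = 0.87
C(4,3)·0.87^3·0.13^1 = 0.34242
C(4,4)·0.87^4·0.13^0 = 0.57290
Sum = 0.915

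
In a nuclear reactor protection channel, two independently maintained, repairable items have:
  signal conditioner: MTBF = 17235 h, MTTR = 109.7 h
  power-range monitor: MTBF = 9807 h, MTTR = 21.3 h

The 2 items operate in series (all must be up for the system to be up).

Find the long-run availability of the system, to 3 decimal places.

A(signal conditioner) = MTBF/(MTBF+MTTR) = 17235/(17235+109.7) = 0.993675
A(power-range monitor) = MTBF/(MTBF+MTTR) = 9807/(9807+21.3) = 0.997833
Series availability: 0.993675 × 0.997833 = 0.992

0.992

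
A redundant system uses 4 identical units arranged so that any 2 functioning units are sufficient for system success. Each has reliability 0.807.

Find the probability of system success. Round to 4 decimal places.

R = Σ_{i=2}^{4} C(4,i) p^i (1−p)^{4−i} with p = 0.807
C(4,2)·0.807^2·0.193^2 = 0.145550
C(4,3)·0.807^3·0.193^1 = 0.405731
C(4,4)·0.807^4·0.193^0 = 0.424125
Sum = 0.9754

0.9754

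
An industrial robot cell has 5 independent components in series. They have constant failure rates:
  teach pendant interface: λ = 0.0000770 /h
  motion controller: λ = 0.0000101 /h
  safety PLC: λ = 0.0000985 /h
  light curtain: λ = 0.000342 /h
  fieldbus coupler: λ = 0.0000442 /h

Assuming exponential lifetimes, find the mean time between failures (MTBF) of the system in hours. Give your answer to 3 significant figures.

Series of exponential components: λ_sys = Σ λ_i
λ_sys = 0.0000770 + 0.0000101 + 0.0000985 + 0.000342 + 0.0000442 = 5.7180e-04 /h
MTBF = 1 / λ_sys = 1750 h

1750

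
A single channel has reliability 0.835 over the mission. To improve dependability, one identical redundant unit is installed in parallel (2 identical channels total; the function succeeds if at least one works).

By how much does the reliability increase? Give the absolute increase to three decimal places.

R_before = 0.835
R_after = 1 − (1 − 0.835)^2 = 0.973
ΔR = 0.973 − 0.835 = 0.138

0.138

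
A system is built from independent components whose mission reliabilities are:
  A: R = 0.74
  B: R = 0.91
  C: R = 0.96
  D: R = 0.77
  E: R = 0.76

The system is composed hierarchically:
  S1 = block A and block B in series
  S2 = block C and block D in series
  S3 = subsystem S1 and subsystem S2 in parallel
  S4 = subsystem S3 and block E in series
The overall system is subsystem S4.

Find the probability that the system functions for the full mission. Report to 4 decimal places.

0.6953

Series (A and B): 0.740000 × 0.910000 = 0.673400
Series (C and D): 0.960000 × 0.770000 = 0.739200
Parallel ([0.673400] and [0.739200]): 1 − (1 − 0.673400)(1 − 0.739200) = 0.914823
Series ([0.914823] and E): 0.914823 × 0.760000 = 0.6953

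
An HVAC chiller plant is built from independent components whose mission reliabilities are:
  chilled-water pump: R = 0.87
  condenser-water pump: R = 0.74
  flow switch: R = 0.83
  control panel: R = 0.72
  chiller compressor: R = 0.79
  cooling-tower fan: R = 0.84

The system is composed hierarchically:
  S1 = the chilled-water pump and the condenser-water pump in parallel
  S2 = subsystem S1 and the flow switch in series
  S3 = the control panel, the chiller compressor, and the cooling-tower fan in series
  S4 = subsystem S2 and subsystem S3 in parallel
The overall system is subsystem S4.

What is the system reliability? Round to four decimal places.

Parallel (chilled-water pump and condenser-water pump): 1 − (1 − 0.870000)(1 − 0.740000) = 0.966200
Series ([0.966200] and flow switch): 0.966200 × 0.830000 = 0.801946
Series (control panel, chiller compressor, and cooling-tower fan): 0.720000 × 0.790000 × 0.840000 = 0.477792
Parallel ([0.801946] and [0.477792]): 1 − (1 − 0.801946)(1 − 0.477792) = 0.8966

0.8966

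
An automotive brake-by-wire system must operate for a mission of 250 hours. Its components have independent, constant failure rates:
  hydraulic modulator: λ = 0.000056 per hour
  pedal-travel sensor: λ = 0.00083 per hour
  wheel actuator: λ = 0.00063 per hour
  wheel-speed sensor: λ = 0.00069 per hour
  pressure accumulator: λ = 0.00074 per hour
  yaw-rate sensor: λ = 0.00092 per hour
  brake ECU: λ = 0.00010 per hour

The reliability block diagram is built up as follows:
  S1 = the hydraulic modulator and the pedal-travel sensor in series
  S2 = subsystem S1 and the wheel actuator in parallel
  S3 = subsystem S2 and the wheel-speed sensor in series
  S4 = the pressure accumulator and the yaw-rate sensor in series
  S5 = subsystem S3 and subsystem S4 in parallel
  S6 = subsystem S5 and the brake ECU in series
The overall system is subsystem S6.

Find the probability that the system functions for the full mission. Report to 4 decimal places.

R(hydraulic modulator) = exp(−0.000056 × 250) = 0.986098
R(pedal-travel sensor) = exp(−0.00083 × 250) = 0.812613
R(wheel actuator) = exp(−0.00063 × 250) = 0.854277
R(wheel-speed sensor) = exp(−0.00069 × 250) = 0.841558
R(pressure accumulator) = exp(−0.00074 × 250) = 0.831104
R(yaw-rate sensor) = exp(−0.00092 × 250) = 0.794534
R(brake ECU) = exp(−0.00010 × 250) = 0.975310
Series (hydraulic modulator and pedal-travel sensor): 0.986098 × 0.812613 = 0.801316
Parallel ([0.801316] and wheel actuator): 1 − (1 − 0.801316)(1 − 0.854277) = 0.971047
Series ([0.971047] and wheel-speed sensor): 0.971047 × 0.841558 = 0.817192
Series (pressure accumulator and yaw-rate sensor): 0.831104 × 0.794534 = 0.660340
Parallel ([0.817192] and [0.660340]): 1 − (1 − 0.817192)(1 − 0.660340) = 0.937907
Series ([0.937907] and brake ECU): 0.937907 × 0.975310 = 0.9148

0.9148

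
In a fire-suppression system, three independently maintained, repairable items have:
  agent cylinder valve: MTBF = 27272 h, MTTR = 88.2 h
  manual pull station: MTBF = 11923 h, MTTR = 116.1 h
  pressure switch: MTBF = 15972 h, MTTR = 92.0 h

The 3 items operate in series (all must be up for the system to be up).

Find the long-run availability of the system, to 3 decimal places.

0.982

A(agent cylinder valve) = MTBF/(MTBF+MTTR) = 27272/(27272+88.2) = 0.996776
A(manual pull station) = MTBF/(MTBF+MTTR) = 11923/(11923+116.1) = 0.990356
A(pressure switch) = MTBF/(MTBF+MTTR) = 15972/(15972+92.0) = 0.994273
Series availability: 0.996776 × 0.990356 × 0.994273 = 0.982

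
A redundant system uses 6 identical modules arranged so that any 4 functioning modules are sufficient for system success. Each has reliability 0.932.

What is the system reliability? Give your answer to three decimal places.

0.995

R = Σ_{i=4}^{6} C(6,i) p^i (1−p)^{6−i} with p = 0.932
C(6,4)·0.932^4·0.068^2 = 0.05233
C(6,5)·0.932^5·0.068^1 = 0.28691
C(6,6)·0.932^6·0.068^0 = 0.65538
Sum = 0.995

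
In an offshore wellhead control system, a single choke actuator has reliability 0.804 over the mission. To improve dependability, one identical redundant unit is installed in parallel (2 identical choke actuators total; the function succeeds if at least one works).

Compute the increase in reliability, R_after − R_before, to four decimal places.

0.1576

R_before = 0.804
R_after = 1 − (1 − 0.804)^2 = 0.9616
ΔR = 0.9616 − 0.804 = 0.1576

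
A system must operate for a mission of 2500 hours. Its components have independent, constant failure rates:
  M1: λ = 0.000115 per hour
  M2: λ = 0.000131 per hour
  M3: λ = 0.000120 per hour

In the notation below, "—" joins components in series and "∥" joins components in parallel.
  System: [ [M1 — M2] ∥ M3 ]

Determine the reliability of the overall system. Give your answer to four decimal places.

0.8809

R(M1) = exp(−0.000115 × 2500) = 0.750137
R(M2) = exp(−0.000131 × 2500) = 0.720723
R(M3) = exp(−0.000120 × 2500) = 0.740818
Series (M1 and M2): 0.750137 × 0.720723 = 0.540641
Parallel ([0.540641] and M3): 1 − (1 − 0.540641)(1 − 0.740818) = 0.8809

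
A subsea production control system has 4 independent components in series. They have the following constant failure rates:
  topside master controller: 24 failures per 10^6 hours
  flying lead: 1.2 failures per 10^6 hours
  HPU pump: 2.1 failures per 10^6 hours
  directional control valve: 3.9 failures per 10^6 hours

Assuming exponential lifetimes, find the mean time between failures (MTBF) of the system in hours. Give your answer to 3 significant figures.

Series of exponential components: λ_sys = Σ λ_i
λ_sys = 0.000024 + 0.0000012 + 0.0000021 + 0.0000039 = 3.1200e-05 /h
MTBF = 1 / λ_sys = 32100 h

32100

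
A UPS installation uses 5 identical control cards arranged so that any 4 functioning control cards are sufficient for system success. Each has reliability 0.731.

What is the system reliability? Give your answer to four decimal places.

R = Σ_{i=4}^{5} C(5,i) p^i (1−p)^{5−i} with p = 0.731
C(5,4)·0.731^4·0.269^1 = 0.384054
C(5,5)·0.731^5·0.269^0 = 0.208731
Sum = 0.5928

0.5928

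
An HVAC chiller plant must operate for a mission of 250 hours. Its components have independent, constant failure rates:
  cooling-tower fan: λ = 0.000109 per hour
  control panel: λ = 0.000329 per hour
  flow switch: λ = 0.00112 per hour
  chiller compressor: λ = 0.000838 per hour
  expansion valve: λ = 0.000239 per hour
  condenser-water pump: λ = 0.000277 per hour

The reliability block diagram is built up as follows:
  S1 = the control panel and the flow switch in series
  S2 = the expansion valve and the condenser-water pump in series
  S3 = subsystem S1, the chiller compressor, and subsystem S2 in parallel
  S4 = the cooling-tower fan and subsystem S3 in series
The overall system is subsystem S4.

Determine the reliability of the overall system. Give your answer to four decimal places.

0.9664

R(cooling-tower fan) = exp(−0.000109 × 250) = 0.973118
R(control panel) = exp(−0.000329 × 250) = 0.921042
R(flow switch) = exp(−0.00112 × 250) = 0.755784
R(chiller compressor) = exp(−0.000838 × 250) = 0.810990
R(expansion valve) = exp(−0.000239 × 250) = 0.942000
R(condenser-water pump) = exp(−0.000277 × 250) = 0.933093
Series (control panel and flow switch): 0.921042 × 0.755784 = 0.696109
Series (expansion valve and condenser-water pump): 0.942000 × 0.933093 = 0.878974
Parallel ([0.696109], chiller compressor, and [0.878974]): 1 − (1 − 0.696109)(1 − 0.810990)(1 − 0.878974) = 0.993048
Series (cooling-tower fan and [0.993048]): 0.973118 × 0.993048 = 0.9664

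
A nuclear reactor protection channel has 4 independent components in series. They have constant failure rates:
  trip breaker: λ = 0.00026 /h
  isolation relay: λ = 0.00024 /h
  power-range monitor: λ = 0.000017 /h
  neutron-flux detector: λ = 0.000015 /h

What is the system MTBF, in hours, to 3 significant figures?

Series of exponential components: λ_sys = Σ λ_i
λ_sys = 0.00026 + 0.00024 + 0.000017 + 0.000015 = 5.3200e-04 /h
MTBF = 1 / λ_sys = 1880 h

1880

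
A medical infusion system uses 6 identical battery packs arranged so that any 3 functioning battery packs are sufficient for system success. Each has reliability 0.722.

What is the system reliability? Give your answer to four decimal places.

0.9456

R = Σ_{i=3}^{6} C(6,i) p^i (1−p)^{6−i} with p = 0.722
C(6,3)·0.722^3·0.278^3 = 0.161725
C(6,4)·0.722^4·0.278^2 = 0.315014
C(6,5)·0.722^5·0.278^1 = 0.327252
C(6,6)·0.722^6·0.278^0 = 0.141652
Sum = 0.9456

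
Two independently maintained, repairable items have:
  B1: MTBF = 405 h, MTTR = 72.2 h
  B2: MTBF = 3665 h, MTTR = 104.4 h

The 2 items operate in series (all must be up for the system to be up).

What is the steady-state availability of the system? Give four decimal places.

A(B1) = MTBF/(MTBF+MTTR) = 405/(405+72.2) = 0.848701
A(B2) = MTBF/(MTBF+MTTR) = 3665/(3665+104.4) = 0.972303
Series availability: 0.848701 × 0.972303 = 0.8252

0.8252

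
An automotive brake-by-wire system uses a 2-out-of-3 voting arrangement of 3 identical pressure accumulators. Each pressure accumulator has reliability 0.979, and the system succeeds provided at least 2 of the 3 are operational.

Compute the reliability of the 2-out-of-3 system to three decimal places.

0.999

R = Σ_{i=2}^{3} C(3,i) p^i (1−p)^{3−i} with p = 0.979
C(3,2)·0.979^2·0.021^1 = 0.06038
C(3,3)·0.979^3·0.021^0 = 0.93831
Sum = 0.999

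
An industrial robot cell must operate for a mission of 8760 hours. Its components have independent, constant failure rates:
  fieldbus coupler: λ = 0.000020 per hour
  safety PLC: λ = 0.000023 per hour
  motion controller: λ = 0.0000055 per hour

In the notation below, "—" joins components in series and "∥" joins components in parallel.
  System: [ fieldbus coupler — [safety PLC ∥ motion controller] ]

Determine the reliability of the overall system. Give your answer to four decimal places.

0.8321

R(fieldbus coupler) = exp(−0.000020 × 8760) = 0.839289
R(safety PLC) = exp(−0.000023 × 8760) = 0.817520
R(motion controller) = exp(−0.0000055 × 8760) = 0.952962
Parallel (safety PLC and motion controller): 1 − (1 − 0.817520)(1 − 0.952962) = 0.991417
Series (fieldbus coupler and [0.991417]): 0.839289 × 0.991417 = 0.8321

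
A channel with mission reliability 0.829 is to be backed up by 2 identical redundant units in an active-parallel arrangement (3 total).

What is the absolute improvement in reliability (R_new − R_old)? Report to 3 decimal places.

0.166

R_before = 0.829
R_after = 1 − (1 − 0.829)^3 = 0.995
ΔR = 0.995 − 0.829 = 0.166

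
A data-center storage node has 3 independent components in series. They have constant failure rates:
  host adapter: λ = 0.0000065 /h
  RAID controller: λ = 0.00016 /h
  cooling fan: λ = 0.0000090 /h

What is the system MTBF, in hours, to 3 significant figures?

5700

Series of exponential components: λ_sys = Σ λ_i
λ_sys = 0.0000065 + 0.00016 + 0.0000090 = 1.7550e-04 /h
MTBF = 1 / λ_sys = 5700 h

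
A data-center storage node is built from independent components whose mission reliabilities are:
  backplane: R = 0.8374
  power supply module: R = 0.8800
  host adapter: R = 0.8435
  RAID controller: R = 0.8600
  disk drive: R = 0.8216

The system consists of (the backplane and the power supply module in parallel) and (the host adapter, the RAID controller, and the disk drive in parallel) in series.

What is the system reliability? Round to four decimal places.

Parallel (backplane and power supply module): 1 − (1 − 0.837400)(1 − 0.880000) = 0.980488
Parallel (host adapter, RAID controller, and disk drive): 1 − (1 − 0.843500)(1 − 0.860000)(1 − 0.821600) = 0.996091
Series ([0.980488] and [0.996091]): 0.980488 × 0.996091 = 0.9767

0.9767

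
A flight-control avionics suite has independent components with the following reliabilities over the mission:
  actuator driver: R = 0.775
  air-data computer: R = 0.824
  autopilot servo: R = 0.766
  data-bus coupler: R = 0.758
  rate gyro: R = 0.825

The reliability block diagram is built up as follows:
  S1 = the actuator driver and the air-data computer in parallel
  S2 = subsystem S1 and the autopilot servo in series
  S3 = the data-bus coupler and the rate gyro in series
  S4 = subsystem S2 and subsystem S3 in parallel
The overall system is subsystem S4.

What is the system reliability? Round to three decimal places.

0.901

Parallel (actuator driver and air-data computer): 1 − (1 − 0.77500)(1 − 0.82400) = 0.96040
Series ([0.96040] and autopilot servo): 0.96040 × 0.76600 = 0.73567
Series (data-bus coupler and rate gyro): 0.75800 × 0.82500 = 0.62535
Parallel ([0.73567] and [0.62535]): 1 − (1 − 0.73567)(1 − 0.62535) = 0.901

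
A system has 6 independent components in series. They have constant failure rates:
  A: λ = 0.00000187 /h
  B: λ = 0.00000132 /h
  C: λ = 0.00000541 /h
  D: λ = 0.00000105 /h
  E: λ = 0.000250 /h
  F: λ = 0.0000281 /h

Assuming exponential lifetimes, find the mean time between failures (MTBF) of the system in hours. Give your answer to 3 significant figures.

Series of exponential components: λ_sys = Σ λ_i
λ_sys = 0.00000187 + 0.00000132 + 0.00000541 + 0.00000105 + 0.000250 + 0.0000281 = 2.8775e-04 /h
MTBF = 1 / λ_sys = 3480 h

3480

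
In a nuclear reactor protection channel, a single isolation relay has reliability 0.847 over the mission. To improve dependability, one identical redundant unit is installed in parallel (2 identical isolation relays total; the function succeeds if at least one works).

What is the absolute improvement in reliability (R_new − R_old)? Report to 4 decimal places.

0.1296

R_before = 0.847
R_after = 1 − (1 − 0.847)^2 = 0.9766
ΔR = 0.9766 − 0.847 = 0.1296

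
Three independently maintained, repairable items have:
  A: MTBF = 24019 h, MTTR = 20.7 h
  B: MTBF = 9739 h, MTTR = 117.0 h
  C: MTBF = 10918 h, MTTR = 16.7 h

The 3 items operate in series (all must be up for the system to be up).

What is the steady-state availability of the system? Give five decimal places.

A(A) = MTBF/(MTBF+MTTR) = 24019/(24019+20.7) = 0.999139
A(B) = MTBF/(MTBF+MTTR) = 9739/(9739+117.0) = 0.988129
A(C) = MTBF/(MTBF+MTTR) = 10918/(10918+16.7) = 0.998473
Series availability: 0.999139 × 0.988129 × 0.998473 = 0.98577

0.98577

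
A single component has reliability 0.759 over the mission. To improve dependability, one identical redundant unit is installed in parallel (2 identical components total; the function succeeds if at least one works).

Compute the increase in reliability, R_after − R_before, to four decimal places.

0.1829

R_before = 0.759
R_after = 1 − (1 − 0.759)^2 = 0.9419
ΔR = 0.9419 − 0.759 = 0.1829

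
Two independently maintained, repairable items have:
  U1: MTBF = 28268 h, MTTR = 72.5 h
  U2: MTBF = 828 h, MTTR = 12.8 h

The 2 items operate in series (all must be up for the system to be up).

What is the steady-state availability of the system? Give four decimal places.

A(U1) = MTBF/(MTBF+MTTR) = 28268/(28268+72.5) = 0.997442
A(U2) = MTBF/(MTBF+MTTR) = 828/(828+12.8) = 0.984776
Series availability: 0.997442 × 0.984776 = 0.9823

0.9823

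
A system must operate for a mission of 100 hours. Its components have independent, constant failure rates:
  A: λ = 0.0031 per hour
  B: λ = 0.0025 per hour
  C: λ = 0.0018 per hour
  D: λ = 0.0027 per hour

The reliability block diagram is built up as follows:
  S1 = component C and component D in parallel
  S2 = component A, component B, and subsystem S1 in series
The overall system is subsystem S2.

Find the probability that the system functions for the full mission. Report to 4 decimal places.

0.5489

R(A) = exp(−0.0031 × 100) = 0.733447
R(B) = exp(−0.0025 × 100) = 0.778801
R(C) = exp(−0.0018 × 100) = 0.835270
R(D) = exp(−0.0027 × 100) = 0.763379
Parallel (C and D): 1 − (1 − 0.835270)(1 − 0.763379) = 0.961021
Series (A, B, and [0.961021]): 0.733447 × 0.778801 × 0.961021 = 0.5489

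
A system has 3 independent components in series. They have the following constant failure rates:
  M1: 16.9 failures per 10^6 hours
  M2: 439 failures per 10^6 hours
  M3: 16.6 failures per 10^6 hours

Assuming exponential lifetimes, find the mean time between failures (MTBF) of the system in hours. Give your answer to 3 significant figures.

Series of exponential components: λ_sys = Σ λ_i
λ_sys = 0.0000169 + 0.000439 + 0.0000166 = 4.7250e-04 /h
MTBF = 1 / λ_sys = 2120 h

2120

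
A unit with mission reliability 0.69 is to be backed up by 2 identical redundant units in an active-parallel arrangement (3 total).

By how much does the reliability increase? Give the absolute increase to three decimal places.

0.280

R_before = 0.69
R_after = 1 − (1 − 0.69)^3 = 0.970
ΔR = 0.970 − 0.69 = 0.280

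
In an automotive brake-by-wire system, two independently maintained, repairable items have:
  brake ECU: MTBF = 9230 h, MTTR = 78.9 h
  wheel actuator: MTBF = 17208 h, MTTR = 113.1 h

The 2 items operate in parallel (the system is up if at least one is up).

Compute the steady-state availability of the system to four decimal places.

A(brake ECU) = MTBF/(MTBF+MTTR) = 9230/(9230+78.9) = 0.991524
A(wheel actuator) = MTBF/(MTBF+MTTR) = 17208/(17208+113.1) = 0.993470
Parallel availability: 1 − (1 − 0.991524)(1 − 0.993470) = 0.9999

0.9999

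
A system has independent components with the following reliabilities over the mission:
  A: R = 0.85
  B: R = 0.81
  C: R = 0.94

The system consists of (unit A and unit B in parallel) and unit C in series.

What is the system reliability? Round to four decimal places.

0.9132

Parallel (A and B): 1 − (1 − 0.850000)(1 − 0.810000) = 0.971500
Series ([0.971500] and C): 0.971500 × 0.940000 = 0.9132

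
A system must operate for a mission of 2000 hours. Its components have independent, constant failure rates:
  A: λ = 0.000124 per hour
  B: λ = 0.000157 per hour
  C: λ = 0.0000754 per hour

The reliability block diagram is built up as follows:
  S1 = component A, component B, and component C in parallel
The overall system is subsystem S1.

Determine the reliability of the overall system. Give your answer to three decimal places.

R(A) = exp(−0.000124 × 2000) = 0.78036
R(B) = exp(−0.000157 × 2000) = 0.73052
R(C) = exp(−0.0000754 × 2000) = 0.86002
Parallel (A, B, and C): 1 − (1 − 0.78036)(1 − 0.73052)(1 − 0.86002) = 0.992

0.992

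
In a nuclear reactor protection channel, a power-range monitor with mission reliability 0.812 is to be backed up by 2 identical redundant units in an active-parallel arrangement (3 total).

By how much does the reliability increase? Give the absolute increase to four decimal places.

0.1814

R_before = 0.812
R_after = 1 − (1 − 0.812)^3 = 0.9934
ΔR = 0.9934 − 0.812 = 0.1814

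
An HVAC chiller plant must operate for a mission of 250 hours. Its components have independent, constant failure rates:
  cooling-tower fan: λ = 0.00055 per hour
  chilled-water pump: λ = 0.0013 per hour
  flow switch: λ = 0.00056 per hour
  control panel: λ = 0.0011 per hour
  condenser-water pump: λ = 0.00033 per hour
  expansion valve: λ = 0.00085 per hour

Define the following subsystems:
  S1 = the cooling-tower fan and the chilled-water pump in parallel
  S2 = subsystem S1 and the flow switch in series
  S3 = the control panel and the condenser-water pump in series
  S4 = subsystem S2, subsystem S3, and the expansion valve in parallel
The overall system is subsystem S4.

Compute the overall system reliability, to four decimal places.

0.9907

R(cooling-tower fan) = exp(−0.00055 × 250) = 0.871534
R(chilled-water pump) = exp(−0.0013 × 250) = 0.722527
R(flow switch) = exp(−0.00056 × 250) = 0.869358
R(control panel) = exp(−0.0011 × 250) = 0.759572
R(condenser-water pump) = exp(−0.00033 × 250) = 0.920811
R(expansion valve) = exp(−0.00085 × 250) = 0.808560
Parallel (cooling-tower fan and chilled-water pump): 1 − (1 − 0.871534)(1 − 0.722527) = 0.964354
Series ([0.964354] and flow switch): 0.964354 × 0.869358 = 0.838369
Series (control panel and condenser-water pump): 0.759572 × 0.920811 = 0.699422
Parallel ([0.838369], [0.699422], and expansion valve): 1 − (1 − 0.838369)(1 − 0.699422)(1 − 0.808560) = 0.9907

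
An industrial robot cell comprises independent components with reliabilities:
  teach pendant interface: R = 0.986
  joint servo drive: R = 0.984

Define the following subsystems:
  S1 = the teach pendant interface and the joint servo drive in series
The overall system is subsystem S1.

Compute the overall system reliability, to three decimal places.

Series (teach pendant interface and joint servo drive): 0.98600 × 0.98400 = 0.970

0.970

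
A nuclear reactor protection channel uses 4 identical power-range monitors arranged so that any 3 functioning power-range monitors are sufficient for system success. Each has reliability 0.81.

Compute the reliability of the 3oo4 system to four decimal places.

R = Σ_{i=3}^{4} C(4,i) p^i (1−p)^{4−i} with p = 0.81
C(4,3)·0.81^3·0.19^1 = 0.403895
C(4,4)·0.81^4·0.19^0 = 0.430467
Sum = 0.8344

0.8344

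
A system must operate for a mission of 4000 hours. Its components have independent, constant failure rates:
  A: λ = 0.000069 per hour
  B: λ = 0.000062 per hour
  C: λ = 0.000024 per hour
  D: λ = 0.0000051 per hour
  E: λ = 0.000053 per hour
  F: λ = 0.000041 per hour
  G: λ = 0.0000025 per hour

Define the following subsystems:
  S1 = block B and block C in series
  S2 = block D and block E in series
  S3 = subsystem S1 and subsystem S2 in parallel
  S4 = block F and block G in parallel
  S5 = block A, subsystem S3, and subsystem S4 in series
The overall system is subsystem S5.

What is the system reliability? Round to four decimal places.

0.7119

R(A) = exp(−0.000069 × 4000) = 0.758813
R(B) = exp(−0.000062 × 4000) = 0.780360
R(C) = exp(−0.000024 × 4000) = 0.908464
R(D) = exp(−0.0000051 × 4000) = 0.979807
R(E) = exp(−0.000053 × 4000) = 0.808965
R(F) = exp(−0.000041 × 4000) = 0.848742
R(G) = exp(−0.0000025 × 4000) = 0.990050
Series (B and C): 0.780360 × 0.908464 = 0.708929
Series (D and E): 0.979807 × 0.808965 = 0.792630
Parallel ([0.708929] and [0.792630]): 1 − (1 − 0.708929)(1 − 0.792630) = 0.939641
Parallel (F and G): 1 − (1 − 0.848742)(1 − 0.990050) = 0.998495
Series (A, [0.939641], and [0.998495]): 0.758813 × 0.939641 × 0.998495 = 0.7119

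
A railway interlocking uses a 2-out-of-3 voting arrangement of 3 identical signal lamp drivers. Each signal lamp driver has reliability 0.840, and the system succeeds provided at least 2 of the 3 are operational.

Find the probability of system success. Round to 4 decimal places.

0.9314

R = Σ_{i=2}^{3} C(3,i) p^i (1−p)^{3−i} with p = 0.840
C(3,2)·0.840^2·0.160^1 = 0.338688
C(3,3)·0.840^3·0.160^0 = 0.592704
Sum = 0.9314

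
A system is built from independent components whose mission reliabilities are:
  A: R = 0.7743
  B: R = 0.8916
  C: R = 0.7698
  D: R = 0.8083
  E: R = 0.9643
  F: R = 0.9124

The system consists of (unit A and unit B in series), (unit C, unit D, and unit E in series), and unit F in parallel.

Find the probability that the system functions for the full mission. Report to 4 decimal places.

0.9892

Series (A and B): 0.774300 × 0.891600 = 0.690366
Series (C, D, and E): 0.769800 × 0.808300 × 0.964300 = 0.600016
Parallel ([0.690366], [0.600016], and F): 1 − (1 − 0.690366)(1 − 0.600016)(1 − 0.912400) = 0.9892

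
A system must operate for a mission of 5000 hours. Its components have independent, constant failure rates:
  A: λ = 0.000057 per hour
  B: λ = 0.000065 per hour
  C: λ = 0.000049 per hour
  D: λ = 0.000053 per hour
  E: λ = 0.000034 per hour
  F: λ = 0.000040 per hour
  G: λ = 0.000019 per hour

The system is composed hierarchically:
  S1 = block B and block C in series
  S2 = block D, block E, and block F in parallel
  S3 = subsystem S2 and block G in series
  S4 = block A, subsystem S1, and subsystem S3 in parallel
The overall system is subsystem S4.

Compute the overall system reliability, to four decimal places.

0.9896

R(A) = exp(−0.000057 × 5000) = 0.752014
R(B) = exp(−0.000065 × 5000) = 0.722527
R(C) = exp(−0.000049 × 5000) = 0.782705
R(D) = exp(−0.000053 × 5000) = 0.767206
R(E) = exp(−0.000034 × 5000) = 0.843665
R(F) = exp(−0.000040 × 5000) = 0.818731
R(G) = exp(−0.000019 × 5000) = 0.909373
Series (B and C): 0.722527 × 0.782705 = 0.565525
Parallel (D, E, and F): 1 − (1 − 0.767206)(1 − 0.843665)(1 − 0.818731) = 0.993403
Series ([0.993403] and G): 0.993403 × 0.909373 = 0.903374
Parallel (A, [0.565525], and [0.903374]): 1 − (1 − 0.752014)(1 − 0.565525)(1 − 0.903374) = 0.9896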